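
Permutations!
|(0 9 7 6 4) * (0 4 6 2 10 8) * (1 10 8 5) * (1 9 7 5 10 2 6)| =6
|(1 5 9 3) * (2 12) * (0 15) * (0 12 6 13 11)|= |(0 15 12 2 6 13 11)(1 5 9 3)|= 28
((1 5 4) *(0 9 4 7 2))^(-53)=(0 1 2 4 7 9 5)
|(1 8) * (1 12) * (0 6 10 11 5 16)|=6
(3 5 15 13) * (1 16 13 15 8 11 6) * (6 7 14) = [0, 16, 2, 5, 4, 8, 1, 14, 11, 9, 10, 7, 12, 3, 6, 15, 13] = (1 16 13 3 5 8 11 7 14 6)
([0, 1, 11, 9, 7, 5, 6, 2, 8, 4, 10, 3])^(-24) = [0, 1, 2, 3, 4, 5, 6, 7, 8, 9, 10, 11]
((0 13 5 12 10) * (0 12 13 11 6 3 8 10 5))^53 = ((0 11 6 3 8 10 12 5 13))^53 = (0 13 5 12 10 8 3 6 11)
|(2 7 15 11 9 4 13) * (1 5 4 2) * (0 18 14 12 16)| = 20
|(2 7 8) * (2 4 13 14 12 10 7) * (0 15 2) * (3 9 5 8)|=30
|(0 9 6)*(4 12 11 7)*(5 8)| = 12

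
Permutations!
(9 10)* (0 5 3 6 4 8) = (0 5 3 6 4 8)(9 10) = [5, 1, 2, 6, 8, 3, 4, 7, 0, 10, 9]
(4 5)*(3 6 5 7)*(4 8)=(3 6 5 8 4 7)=[0, 1, 2, 6, 7, 8, 5, 3, 4]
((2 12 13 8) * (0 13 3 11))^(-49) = (13) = ((0 13 8 2 12 3 11))^(-49)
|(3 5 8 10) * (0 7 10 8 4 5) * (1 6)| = |(0 7 10 3)(1 6)(4 5)| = 4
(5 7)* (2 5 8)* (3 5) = [0, 1, 3, 5, 4, 7, 6, 8, 2] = (2 3 5 7 8)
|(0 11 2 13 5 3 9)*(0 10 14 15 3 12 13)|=15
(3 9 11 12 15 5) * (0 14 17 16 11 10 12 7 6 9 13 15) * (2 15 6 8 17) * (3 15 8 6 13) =[14, 1, 8, 3, 4, 15, 9, 6, 17, 10, 12, 7, 0, 13, 2, 5, 11, 16] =(0 14 2 8 17 16 11 7 6 9 10 12)(5 15)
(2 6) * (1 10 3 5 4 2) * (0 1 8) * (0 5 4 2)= (0 1 10 3 4)(2 6 8 5)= [1, 10, 6, 4, 0, 2, 8, 7, 5, 9, 3]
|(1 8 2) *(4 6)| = 6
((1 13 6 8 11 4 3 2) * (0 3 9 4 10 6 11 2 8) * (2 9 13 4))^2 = ((0 3 8 9 2 1 4 13 11 10 6))^2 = (0 8 2 4 11 6 3 9 1 13 10)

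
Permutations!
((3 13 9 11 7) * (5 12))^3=(3 11 13 7 9)(5 12)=((3 13 9 11 7)(5 12))^3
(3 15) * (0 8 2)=(0 8 2)(3 15)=[8, 1, 0, 15, 4, 5, 6, 7, 2, 9, 10, 11, 12, 13, 14, 3]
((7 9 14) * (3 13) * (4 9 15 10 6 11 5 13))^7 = ((3 4 9 14 7 15 10 6 11 5 13))^7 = (3 6 14 13 10 9 5 15 4 11 7)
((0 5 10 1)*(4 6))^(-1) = ((0 5 10 1)(4 6))^(-1) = (0 1 10 5)(4 6)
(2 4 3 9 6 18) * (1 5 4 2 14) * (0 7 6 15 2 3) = (0 7 6 18 14 1 5 4)(2 3 9 15) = [7, 5, 3, 9, 0, 4, 18, 6, 8, 15, 10, 11, 12, 13, 1, 2, 16, 17, 14]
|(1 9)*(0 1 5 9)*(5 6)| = |(0 1)(5 9 6)| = 6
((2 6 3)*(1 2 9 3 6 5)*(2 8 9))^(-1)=(1 5 2 3 9 8)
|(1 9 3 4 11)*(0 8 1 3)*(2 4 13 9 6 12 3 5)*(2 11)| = 8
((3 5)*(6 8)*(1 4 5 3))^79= (1 4 5)(6 8)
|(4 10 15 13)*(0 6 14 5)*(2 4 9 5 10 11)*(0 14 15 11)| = 11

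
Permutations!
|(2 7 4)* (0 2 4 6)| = |(0 2 7 6)| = 4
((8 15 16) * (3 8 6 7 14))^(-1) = ((3 8 15 16 6 7 14))^(-1) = (3 14 7 6 16 15 8)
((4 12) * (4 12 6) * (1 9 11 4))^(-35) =((12)(1 9 11 4 6))^(-35) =(12)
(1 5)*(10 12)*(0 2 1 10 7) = (0 2 1 5 10 12 7) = [2, 5, 1, 3, 4, 10, 6, 0, 8, 9, 12, 11, 7]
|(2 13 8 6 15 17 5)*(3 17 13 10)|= |(2 10 3 17 5)(6 15 13 8)|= 20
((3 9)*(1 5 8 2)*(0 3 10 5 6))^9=((0 3 9 10 5 8 2 1 6))^9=(10)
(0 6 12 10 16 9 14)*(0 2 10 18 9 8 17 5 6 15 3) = (0 15 3)(2 10 16 8 17 5 6 12 18 9 14) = [15, 1, 10, 0, 4, 6, 12, 7, 17, 14, 16, 11, 18, 13, 2, 3, 8, 5, 9]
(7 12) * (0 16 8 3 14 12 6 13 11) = [16, 1, 2, 14, 4, 5, 13, 6, 3, 9, 10, 0, 7, 11, 12, 15, 8] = (0 16 8 3 14 12 7 6 13 11)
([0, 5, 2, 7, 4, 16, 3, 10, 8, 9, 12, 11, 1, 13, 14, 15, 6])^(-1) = (1 12 10 7 3 6 16 5)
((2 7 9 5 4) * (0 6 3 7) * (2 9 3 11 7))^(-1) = (0 2 3 7 11 6)(4 5 9)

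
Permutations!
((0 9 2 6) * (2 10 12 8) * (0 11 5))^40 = (0 8 5 12 11 10 6 9 2)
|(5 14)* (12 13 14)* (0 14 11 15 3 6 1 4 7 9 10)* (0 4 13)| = |(0 14 5 12)(1 13 11 15 3 6)(4 7 9 10)| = 12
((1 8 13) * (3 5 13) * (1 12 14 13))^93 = ((1 8 3 5)(12 14 13))^93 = (14)(1 8 3 5)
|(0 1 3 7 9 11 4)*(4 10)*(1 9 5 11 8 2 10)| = |(0 9 8 2 10 4)(1 3 7 5 11)| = 30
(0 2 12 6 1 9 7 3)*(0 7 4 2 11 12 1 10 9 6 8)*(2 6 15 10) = (0 11 12 8)(1 15 10 9 4 6 2)(3 7) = [11, 15, 1, 7, 6, 5, 2, 3, 0, 4, 9, 12, 8, 13, 14, 10]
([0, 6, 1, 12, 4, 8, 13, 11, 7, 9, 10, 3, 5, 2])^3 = (1 2 13 6)(3 8)(5 11)(7 12)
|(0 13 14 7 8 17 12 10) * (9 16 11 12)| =|(0 13 14 7 8 17 9 16 11 12 10)| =11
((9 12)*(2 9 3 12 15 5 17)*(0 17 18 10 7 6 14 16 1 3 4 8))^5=(0 5 14 4 9 7 3 17 18 16 8 15 6 12 2 10 1)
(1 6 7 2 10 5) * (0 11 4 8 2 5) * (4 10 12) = (0 11 10)(1 6 7 5)(2 12 4 8) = [11, 6, 12, 3, 8, 1, 7, 5, 2, 9, 0, 10, 4]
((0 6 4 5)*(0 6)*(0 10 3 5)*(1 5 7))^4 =(0 1)(3 6)(4 7)(5 10)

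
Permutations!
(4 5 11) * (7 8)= (4 5 11)(7 8)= [0, 1, 2, 3, 5, 11, 6, 8, 7, 9, 10, 4]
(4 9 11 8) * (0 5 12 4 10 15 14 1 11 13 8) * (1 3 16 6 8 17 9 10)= (0 5 12 4 10 15 14 3 16 6 8 1 11)(9 13 17)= [5, 11, 2, 16, 10, 12, 8, 7, 1, 13, 15, 0, 4, 17, 3, 14, 6, 9]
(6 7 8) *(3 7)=(3 7 8 6)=[0, 1, 2, 7, 4, 5, 3, 8, 6]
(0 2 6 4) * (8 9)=(0 2 6 4)(8 9)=[2, 1, 6, 3, 0, 5, 4, 7, 9, 8]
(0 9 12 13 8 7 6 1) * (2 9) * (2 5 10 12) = (0 5 10 12 13 8 7 6 1)(2 9) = [5, 0, 9, 3, 4, 10, 1, 6, 7, 2, 12, 11, 13, 8]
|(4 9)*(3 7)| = 2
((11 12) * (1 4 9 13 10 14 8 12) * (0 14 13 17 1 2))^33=(0 12)(1 4 9 17)(2 8)(10 13)(11 14)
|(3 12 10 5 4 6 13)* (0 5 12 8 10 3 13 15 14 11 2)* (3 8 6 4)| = |(0 5 3 6 15 14 11 2)(8 10 12)| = 24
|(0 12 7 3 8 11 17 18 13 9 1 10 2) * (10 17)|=|(0 12 7 3 8 11 10 2)(1 17 18 13 9)|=40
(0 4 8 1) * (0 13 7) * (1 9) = [4, 13, 2, 3, 8, 5, 6, 0, 9, 1, 10, 11, 12, 7] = (0 4 8 9 1 13 7)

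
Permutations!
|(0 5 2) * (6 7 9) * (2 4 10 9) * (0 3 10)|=6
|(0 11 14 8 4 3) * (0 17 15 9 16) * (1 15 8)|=|(0 11 14 1 15 9 16)(3 17 8 4)|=28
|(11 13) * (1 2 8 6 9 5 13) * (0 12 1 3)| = |(0 12 1 2 8 6 9 5 13 11 3)| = 11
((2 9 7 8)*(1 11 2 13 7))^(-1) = ((1 11 2 9)(7 8 13))^(-1) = (1 9 2 11)(7 13 8)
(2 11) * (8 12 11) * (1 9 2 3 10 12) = (1 9 2 8)(3 10 12 11) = [0, 9, 8, 10, 4, 5, 6, 7, 1, 2, 12, 3, 11]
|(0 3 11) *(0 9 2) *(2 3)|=6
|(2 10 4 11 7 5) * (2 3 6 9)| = 9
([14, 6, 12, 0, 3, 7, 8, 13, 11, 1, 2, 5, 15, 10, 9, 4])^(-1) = [3, 9, 10, 4, 15, 11, 1, 5, 6, 14, 13, 8, 2, 7, 0, 12]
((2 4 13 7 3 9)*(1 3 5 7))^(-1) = (1 13 4 2 9 3)(5 7)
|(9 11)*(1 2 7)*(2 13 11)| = |(1 13 11 9 2 7)| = 6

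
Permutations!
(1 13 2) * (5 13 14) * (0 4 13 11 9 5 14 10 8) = (14)(0 4 13 2 1 10 8)(5 11 9) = [4, 10, 1, 3, 13, 11, 6, 7, 0, 5, 8, 9, 12, 2, 14]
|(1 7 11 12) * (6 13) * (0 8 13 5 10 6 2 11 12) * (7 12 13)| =|(0 8 7 13 2 11)(1 12)(5 10 6)| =6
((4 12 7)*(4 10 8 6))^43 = ((4 12 7 10 8 6))^43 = (4 12 7 10 8 6)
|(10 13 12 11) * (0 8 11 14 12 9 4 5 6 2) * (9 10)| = 8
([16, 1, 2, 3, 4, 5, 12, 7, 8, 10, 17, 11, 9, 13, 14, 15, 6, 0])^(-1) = [17, 1, 2, 3, 4, 5, 16, 7, 8, 12, 9, 11, 6, 13, 14, 15, 0, 10]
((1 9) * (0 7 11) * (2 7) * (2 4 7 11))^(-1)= ((0 4 7 2 11)(1 9))^(-1)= (0 11 2 7 4)(1 9)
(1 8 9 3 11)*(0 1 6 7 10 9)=(0 1 8)(3 11 6 7 10 9)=[1, 8, 2, 11, 4, 5, 7, 10, 0, 3, 9, 6]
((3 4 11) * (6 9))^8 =(3 11 4)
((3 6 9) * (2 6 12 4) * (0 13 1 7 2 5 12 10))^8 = ((0 13 1 7 2 6 9 3 10)(4 5 12))^8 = (0 10 3 9 6 2 7 1 13)(4 12 5)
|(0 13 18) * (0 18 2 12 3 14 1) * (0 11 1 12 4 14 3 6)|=14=|(18)(0 13 2 4 14 12 6)(1 11)|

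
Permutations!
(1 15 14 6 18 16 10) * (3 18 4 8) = (1 15 14 6 4 8 3 18 16 10) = [0, 15, 2, 18, 8, 5, 4, 7, 3, 9, 1, 11, 12, 13, 6, 14, 10, 17, 16]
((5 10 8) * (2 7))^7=(2 7)(5 10 8)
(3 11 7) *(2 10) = (2 10)(3 11 7) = [0, 1, 10, 11, 4, 5, 6, 3, 8, 9, 2, 7]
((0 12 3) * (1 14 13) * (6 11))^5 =((0 12 3)(1 14 13)(6 11))^5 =(0 3 12)(1 13 14)(6 11)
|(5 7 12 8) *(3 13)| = 4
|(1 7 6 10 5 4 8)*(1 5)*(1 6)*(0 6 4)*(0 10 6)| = |(1 7)(4 8 5 10)| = 4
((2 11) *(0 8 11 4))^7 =(0 11 4 8 2)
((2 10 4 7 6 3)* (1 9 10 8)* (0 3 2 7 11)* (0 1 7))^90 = ((0 3)(1 9 10 4 11)(2 8 7 6))^90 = (11)(2 7)(6 8)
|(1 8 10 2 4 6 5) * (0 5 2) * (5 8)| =|(0 8 10)(1 5)(2 4 6)| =6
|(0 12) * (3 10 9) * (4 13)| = 6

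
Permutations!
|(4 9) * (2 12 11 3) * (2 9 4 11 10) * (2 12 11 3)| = 2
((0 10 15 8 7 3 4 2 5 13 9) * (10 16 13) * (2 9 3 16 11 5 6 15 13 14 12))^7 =(0 9 4 3 13 10 5 11)(2 12 14 16 7 8 15 6)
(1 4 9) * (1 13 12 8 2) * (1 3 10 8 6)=[0, 4, 3, 10, 9, 5, 1, 7, 2, 13, 8, 11, 6, 12]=(1 4 9 13 12 6)(2 3 10 8)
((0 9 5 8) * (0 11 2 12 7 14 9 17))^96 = (17)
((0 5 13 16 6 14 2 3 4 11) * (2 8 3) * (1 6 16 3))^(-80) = ((16)(0 5 13 3 4 11)(1 6 14 8))^(-80) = (16)(0 4 13)(3 5 11)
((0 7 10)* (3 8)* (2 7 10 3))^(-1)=(0 10)(2 8 3 7)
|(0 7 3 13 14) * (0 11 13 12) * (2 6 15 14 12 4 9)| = 12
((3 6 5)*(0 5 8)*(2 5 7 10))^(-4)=((0 7 10 2 5 3 6 8))^(-4)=(0 5)(2 8)(3 7)(6 10)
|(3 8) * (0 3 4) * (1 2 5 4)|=7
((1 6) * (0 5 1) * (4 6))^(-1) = (0 6 4 1 5)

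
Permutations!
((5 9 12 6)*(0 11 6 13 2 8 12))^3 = ((0 11 6 5 9)(2 8 12 13))^3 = (0 5 11 9 6)(2 13 12 8)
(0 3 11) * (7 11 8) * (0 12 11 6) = (0 3 8 7 6)(11 12) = [3, 1, 2, 8, 4, 5, 0, 6, 7, 9, 10, 12, 11]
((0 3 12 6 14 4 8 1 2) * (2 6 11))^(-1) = (0 2 11 12 3)(1 8 4 14 6)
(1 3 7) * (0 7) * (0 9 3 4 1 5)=(0 7 5)(1 4)(3 9)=[7, 4, 2, 9, 1, 0, 6, 5, 8, 3]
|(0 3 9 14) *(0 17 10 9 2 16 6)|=20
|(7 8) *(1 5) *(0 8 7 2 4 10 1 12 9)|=9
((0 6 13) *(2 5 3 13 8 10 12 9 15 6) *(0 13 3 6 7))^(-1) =((0 2 5 6 8 10 12 9 15 7))^(-1) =(0 7 15 9 12 10 8 6 5 2)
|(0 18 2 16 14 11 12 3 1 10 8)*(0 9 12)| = 6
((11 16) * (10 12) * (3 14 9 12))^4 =((3 14 9 12 10)(11 16))^4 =(16)(3 10 12 9 14)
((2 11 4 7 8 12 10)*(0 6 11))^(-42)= ((0 6 11 4 7 8 12 10 2))^(-42)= (0 4 12)(2 11 8)(6 7 10)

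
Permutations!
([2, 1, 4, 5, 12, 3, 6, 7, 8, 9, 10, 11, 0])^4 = (12)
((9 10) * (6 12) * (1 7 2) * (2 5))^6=(12)(1 5)(2 7)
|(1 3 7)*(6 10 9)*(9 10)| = 6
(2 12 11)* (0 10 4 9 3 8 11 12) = (12)(0 10 4 9 3 8 11 2) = [10, 1, 0, 8, 9, 5, 6, 7, 11, 3, 4, 2, 12]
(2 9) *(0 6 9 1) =(0 6 9 2 1) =[6, 0, 1, 3, 4, 5, 9, 7, 8, 2]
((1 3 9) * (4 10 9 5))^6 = ((1 3 5 4 10 9))^6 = (10)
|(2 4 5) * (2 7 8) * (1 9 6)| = 15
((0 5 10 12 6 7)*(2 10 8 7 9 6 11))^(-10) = ((0 5 8 7)(2 10 12 11)(6 9))^(-10) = (0 8)(2 12)(5 7)(10 11)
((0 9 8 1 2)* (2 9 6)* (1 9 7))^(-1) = (0 2 6)(1 7)(8 9)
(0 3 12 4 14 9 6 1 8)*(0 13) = (0 3 12 4 14 9 6 1 8 13) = [3, 8, 2, 12, 14, 5, 1, 7, 13, 6, 10, 11, 4, 0, 9]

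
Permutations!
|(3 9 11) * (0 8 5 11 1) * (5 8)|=6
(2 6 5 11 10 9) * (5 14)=[0, 1, 6, 3, 4, 11, 14, 7, 8, 2, 9, 10, 12, 13, 5]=(2 6 14 5 11 10 9)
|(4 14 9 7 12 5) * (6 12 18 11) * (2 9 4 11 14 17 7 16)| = |(2 9 16)(4 17 7 18 14)(5 11 6 12)| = 60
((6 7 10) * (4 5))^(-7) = ((4 5)(6 7 10))^(-7) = (4 5)(6 10 7)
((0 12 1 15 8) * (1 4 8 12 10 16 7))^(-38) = (0 4 15 7 10 8 12 1 16) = ((0 10 16 7 1 15 12 4 8))^(-38)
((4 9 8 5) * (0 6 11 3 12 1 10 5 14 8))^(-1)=(0 9 4 5 10 1 12 3 11 6)(8 14)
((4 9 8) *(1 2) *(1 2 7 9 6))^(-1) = ((1 7 9 8 4 6))^(-1) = (1 6 4 8 9 7)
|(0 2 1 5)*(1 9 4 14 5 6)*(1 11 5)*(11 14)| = 6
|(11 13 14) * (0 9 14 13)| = |(0 9 14 11)| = 4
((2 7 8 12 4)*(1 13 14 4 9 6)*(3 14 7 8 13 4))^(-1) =(1 6 9 12 8 2 4)(3 14)(7 13)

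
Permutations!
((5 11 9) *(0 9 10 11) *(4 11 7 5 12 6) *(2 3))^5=((0 9 12 6 4 11 10 7 5)(2 3))^5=(0 11 9 10 12 7 6 5 4)(2 3)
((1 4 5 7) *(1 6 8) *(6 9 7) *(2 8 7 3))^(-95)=(1 7 8 6 2 5 3 4 9)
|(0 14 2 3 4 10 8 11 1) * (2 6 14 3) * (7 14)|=21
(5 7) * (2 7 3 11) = (2 7 5 3 11) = [0, 1, 7, 11, 4, 3, 6, 5, 8, 9, 10, 2]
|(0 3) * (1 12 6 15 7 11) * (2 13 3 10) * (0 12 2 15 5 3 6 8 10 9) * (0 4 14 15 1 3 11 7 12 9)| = |(1 2 13 6 5 11 3 9 4 14 15 12 8 10)| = 14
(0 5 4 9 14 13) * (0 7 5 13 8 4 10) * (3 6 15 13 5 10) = (0 5 3 6 15 13 7 10)(4 9 14 8) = [5, 1, 2, 6, 9, 3, 15, 10, 4, 14, 0, 11, 12, 7, 8, 13]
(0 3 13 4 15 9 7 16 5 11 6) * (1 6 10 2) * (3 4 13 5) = (0 4 15 9 7 16 3 5 11 10 2 1 6) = [4, 6, 1, 5, 15, 11, 0, 16, 8, 7, 2, 10, 12, 13, 14, 9, 3]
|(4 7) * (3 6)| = 2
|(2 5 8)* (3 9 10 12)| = 12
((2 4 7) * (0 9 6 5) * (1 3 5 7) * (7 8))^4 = (0 7 3 6 4)(1 9 2 5 8)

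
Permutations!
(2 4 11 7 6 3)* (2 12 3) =(2 4 11 7 6)(3 12) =[0, 1, 4, 12, 11, 5, 2, 6, 8, 9, 10, 7, 3]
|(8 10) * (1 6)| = 2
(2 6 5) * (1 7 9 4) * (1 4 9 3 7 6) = (9)(1 6 5 2)(3 7) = [0, 6, 1, 7, 4, 2, 5, 3, 8, 9]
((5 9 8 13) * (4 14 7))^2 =((4 14 7)(5 9 8 13))^2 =(4 7 14)(5 8)(9 13)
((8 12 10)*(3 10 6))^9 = (3 6 12 8 10)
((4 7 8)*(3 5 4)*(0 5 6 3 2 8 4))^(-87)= (0 5)(2 8)(3 6)(4 7)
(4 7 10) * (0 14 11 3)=(0 14 11 3)(4 7 10)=[14, 1, 2, 0, 7, 5, 6, 10, 8, 9, 4, 3, 12, 13, 11]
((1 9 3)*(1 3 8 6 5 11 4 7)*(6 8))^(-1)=(1 7 4 11 5 6 9)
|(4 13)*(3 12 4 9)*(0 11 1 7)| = |(0 11 1 7)(3 12 4 13 9)| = 20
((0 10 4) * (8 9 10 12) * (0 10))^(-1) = ((0 12 8 9)(4 10))^(-1) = (0 9 8 12)(4 10)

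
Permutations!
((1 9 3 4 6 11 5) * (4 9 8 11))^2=(1 11)(5 8)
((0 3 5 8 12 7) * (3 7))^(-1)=((0 7)(3 5 8 12))^(-1)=(0 7)(3 12 8 5)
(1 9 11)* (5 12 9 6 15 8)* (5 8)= [0, 6, 2, 3, 4, 12, 15, 7, 8, 11, 10, 1, 9, 13, 14, 5]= (1 6 15 5 12 9 11)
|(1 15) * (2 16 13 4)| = 4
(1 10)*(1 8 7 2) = (1 10 8 7 2) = [0, 10, 1, 3, 4, 5, 6, 2, 7, 9, 8]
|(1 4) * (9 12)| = 2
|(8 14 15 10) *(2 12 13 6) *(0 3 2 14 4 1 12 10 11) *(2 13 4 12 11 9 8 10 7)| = 12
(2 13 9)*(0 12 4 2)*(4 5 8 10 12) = (0 4 2 13 9)(5 8 10 12) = [4, 1, 13, 3, 2, 8, 6, 7, 10, 0, 12, 11, 5, 9]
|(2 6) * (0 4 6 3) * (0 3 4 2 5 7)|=|(0 2 4 6 5 7)|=6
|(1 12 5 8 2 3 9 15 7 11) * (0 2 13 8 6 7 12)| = |(0 2 3 9 15 12 5 6 7 11 1)(8 13)| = 22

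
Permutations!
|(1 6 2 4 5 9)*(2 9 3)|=12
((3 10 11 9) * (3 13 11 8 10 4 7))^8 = (3 7 4)(9 11 13)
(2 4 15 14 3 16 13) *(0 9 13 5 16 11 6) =(0 9 13 2 4 15 14 3 11 6)(5 16) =[9, 1, 4, 11, 15, 16, 0, 7, 8, 13, 10, 6, 12, 2, 3, 14, 5]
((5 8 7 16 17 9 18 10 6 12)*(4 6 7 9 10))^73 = ((4 6 12 5 8 9 18)(7 16 17 10))^73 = (4 5 18 12 9 6 8)(7 16 17 10)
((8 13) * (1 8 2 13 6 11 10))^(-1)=(1 10 11 6 8)(2 13)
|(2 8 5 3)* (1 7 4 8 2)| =|(1 7 4 8 5 3)| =6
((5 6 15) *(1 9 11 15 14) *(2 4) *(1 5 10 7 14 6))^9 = ((1 9 11 15 10 7 14 5)(2 4))^9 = (1 9 11 15 10 7 14 5)(2 4)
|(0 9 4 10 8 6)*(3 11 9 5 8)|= |(0 5 8 6)(3 11 9 4 10)|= 20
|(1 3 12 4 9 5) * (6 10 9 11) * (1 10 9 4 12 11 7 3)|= 8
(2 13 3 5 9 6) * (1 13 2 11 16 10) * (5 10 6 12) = (1 13 3 10)(5 9 12)(6 11 16) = [0, 13, 2, 10, 4, 9, 11, 7, 8, 12, 1, 16, 5, 3, 14, 15, 6]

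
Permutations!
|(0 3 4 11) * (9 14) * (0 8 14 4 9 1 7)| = 9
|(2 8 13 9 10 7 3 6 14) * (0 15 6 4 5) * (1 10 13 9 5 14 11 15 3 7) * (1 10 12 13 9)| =|(0 3 4 14 2 8 1 12 13 5)(6 11 15)| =30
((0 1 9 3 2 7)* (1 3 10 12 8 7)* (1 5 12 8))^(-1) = (0 7 8 10 9 1 12 5 2 3)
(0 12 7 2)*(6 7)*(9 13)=(0 12 6 7 2)(9 13)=[12, 1, 0, 3, 4, 5, 7, 2, 8, 13, 10, 11, 6, 9]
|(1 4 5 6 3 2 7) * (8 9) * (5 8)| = |(1 4 8 9 5 6 3 2 7)| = 9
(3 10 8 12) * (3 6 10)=(6 10 8 12)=[0, 1, 2, 3, 4, 5, 10, 7, 12, 9, 8, 11, 6]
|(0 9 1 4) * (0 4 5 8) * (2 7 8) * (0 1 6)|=15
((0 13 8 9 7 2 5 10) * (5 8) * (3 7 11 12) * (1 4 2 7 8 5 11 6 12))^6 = (0 5 4 11)(1 13 10 2)(3 8 9 6 12)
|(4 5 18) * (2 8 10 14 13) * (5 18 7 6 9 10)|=18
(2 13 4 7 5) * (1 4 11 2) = (1 4 7 5)(2 13 11) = [0, 4, 13, 3, 7, 1, 6, 5, 8, 9, 10, 2, 12, 11]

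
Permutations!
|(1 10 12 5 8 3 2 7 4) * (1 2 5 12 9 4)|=|(12)(1 10 9 4 2 7)(3 5 8)|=6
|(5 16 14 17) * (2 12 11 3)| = 4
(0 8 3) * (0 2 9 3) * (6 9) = (0 8)(2 6 9 3) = [8, 1, 6, 2, 4, 5, 9, 7, 0, 3]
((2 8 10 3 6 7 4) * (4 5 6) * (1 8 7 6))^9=(1 8 10 3 4 2 7 5)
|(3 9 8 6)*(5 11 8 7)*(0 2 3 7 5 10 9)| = 21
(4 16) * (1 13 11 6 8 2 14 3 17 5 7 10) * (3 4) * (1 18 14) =(1 13 11 6 8 2)(3 17 5 7 10 18 14 4 16) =[0, 13, 1, 17, 16, 7, 8, 10, 2, 9, 18, 6, 12, 11, 4, 15, 3, 5, 14]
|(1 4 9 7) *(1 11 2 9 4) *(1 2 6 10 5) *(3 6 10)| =|(1 2 9 7 11 10 5)(3 6)| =14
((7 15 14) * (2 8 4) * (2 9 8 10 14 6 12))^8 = (2 10 14 7 15 6 12)(4 8 9)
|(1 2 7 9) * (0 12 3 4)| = |(0 12 3 4)(1 2 7 9)| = 4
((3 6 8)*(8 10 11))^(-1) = ((3 6 10 11 8))^(-1) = (3 8 11 10 6)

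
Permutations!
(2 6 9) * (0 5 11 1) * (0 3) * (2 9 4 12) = (0 5 11 1 3)(2 6 4 12) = [5, 3, 6, 0, 12, 11, 4, 7, 8, 9, 10, 1, 2]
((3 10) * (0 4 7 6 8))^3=(0 6 4 8 7)(3 10)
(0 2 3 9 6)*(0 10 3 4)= (0 2 4)(3 9 6 10)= [2, 1, 4, 9, 0, 5, 10, 7, 8, 6, 3]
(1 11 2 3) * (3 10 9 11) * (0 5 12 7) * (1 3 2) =[5, 2, 10, 3, 4, 12, 6, 0, 8, 11, 9, 1, 7] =(0 5 12 7)(1 2 10 9 11)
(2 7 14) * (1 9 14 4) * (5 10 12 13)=(1 9 14 2 7 4)(5 10 12 13)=[0, 9, 7, 3, 1, 10, 6, 4, 8, 14, 12, 11, 13, 5, 2]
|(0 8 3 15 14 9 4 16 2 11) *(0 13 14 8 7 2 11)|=6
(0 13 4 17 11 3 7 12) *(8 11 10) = (0 13 4 17 10 8 11 3 7 12) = [13, 1, 2, 7, 17, 5, 6, 12, 11, 9, 8, 3, 0, 4, 14, 15, 16, 10]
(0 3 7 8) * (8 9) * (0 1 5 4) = (0 3 7 9 8 1 5 4) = [3, 5, 2, 7, 0, 4, 6, 9, 1, 8]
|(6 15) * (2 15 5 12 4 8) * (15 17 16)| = |(2 17 16 15 6 5 12 4 8)| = 9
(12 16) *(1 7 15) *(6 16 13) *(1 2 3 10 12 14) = (1 7 15 2 3 10 12 13 6 16 14) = [0, 7, 3, 10, 4, 5, 16, 15, 8, 9, 12, 11, 13, 6, 1, 2, 14]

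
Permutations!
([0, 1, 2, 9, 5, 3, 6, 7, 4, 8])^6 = [0, 1, 2, 9, 5, 3, 6, 7, 4, 8]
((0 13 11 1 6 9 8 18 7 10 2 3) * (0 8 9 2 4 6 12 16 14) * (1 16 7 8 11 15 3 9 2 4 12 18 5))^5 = (0 16 3 13 14 11 15)(1 18 8 5)(2 9)(4 6)(7 12 10)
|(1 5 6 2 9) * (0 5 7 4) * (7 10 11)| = |(0 5 6 2 9 1 10 11 7 4)| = 10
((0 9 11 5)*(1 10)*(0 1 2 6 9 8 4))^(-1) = ((0 8 4)(1 10 2 6 9 11 5))^(-1) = (0 4 8)(1 5 11 9 6 2 10)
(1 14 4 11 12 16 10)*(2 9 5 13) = (1 14 4 11 12 16 10)(2 9 5 13) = [0, 14, 9, 3, 11, 13, 6, 7, 8, 5, 1, 12, 16, 2, 4, 15, 10]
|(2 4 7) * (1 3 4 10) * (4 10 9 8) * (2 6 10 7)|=20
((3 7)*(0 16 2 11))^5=((0 16 2 11)(3 7))^5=(0 16 2 11)(3 7)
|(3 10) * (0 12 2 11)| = |(0 12 2 11)(3 10)| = 4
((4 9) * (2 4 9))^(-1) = (9)(2 4)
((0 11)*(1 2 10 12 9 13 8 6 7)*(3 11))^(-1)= (0 11 3)(1 7 6 8 13 9 12 10 2)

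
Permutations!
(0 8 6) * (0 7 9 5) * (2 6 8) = (0 2 6 7 9 5) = [2, 1, 6, 3, 4, 0, 7, 9, 8, 5]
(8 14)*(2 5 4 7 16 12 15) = (2 5 4 7 16 12 15)(8 14) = [0, 1, 5, 3, 7, 4, 6, 16, 14, 9, 10, 11, 15, 13, 8, 2, 12]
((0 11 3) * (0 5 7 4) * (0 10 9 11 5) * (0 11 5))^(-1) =((3 11)(4 10 9 5 7))^(-1) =(3 11)(4 7 5 9 10)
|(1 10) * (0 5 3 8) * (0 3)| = 2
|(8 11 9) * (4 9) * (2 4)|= 5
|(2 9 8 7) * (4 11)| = 4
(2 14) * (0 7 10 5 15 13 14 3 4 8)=(0 7 10 5 15 13 14 2 3 4 8)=[7, 1, 3, 4, 8, 15, 6, 10, 0, 9, 5, 11, 12, 14, 2, 13]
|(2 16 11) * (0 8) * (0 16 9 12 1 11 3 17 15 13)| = |(0 8 16 3 17 15 13)(1 11 2 9 12)| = 35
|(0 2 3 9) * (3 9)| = 3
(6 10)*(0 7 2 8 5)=(0 7 2 8 5)(6 10)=[7, 1, 8, 3, 4, 0, 10, 2, 5, 9, 6]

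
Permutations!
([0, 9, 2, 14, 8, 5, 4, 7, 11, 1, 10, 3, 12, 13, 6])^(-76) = [0, 1, 2, 6, 11, 5, 8, 7, 3, 9, 10, 14, 12, 13, 4]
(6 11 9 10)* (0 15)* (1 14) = (0 15)(1 14)(6 11 9 10) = [15, 14, 2, 3, 4, 5, 11, 7, 8, 10, 6, 9, 12, 13, 1, 0]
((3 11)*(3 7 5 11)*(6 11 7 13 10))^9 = ((5 7)(6 11 13 10))^9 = (5 7)(6 11 13 10)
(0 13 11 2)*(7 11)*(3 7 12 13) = (0 3 7 11 2)(12 13) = [3, 1, 0, 7, 4, 5, 6, 11, 8, 9, 10, 2, 13, 12]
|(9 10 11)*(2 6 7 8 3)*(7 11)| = 8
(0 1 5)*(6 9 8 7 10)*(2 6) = (0 1 5)(2 6 9 8 7 10) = [1, 5, 6, 3, 4, 0, 9, 10, 7, 8, 2]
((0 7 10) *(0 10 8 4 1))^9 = (10)(0 1 4 8 7)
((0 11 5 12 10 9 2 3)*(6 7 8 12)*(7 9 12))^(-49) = ((0 11 5 6 9 2 3)(7 8)(10 12))^(-49) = (7 8)(10 12)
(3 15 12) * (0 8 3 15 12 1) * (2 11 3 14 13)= (0 8 14 13 2 11 3 12 15 1)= [8, 0, 11, 12, 4, 5, 6, 7, 14, 9, 10, 3, 15, 2, 13, 1]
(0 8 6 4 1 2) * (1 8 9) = [9, 2, 0, 3, 8, 5, 4, 7, 6, 1] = (0 9 1 2)(4 8 6)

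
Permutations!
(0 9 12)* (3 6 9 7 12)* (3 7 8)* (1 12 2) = [8, 12, 1, 6, 4, 5, 9, 2, 3, 7, 10, 11, 0] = (0 8 3 6 9 7 2 1 12)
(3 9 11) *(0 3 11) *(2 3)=(11)(0 2 3 9)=[2, 1, 3, 9, 4, 5, 6, 7, 8, 0, 10, 11]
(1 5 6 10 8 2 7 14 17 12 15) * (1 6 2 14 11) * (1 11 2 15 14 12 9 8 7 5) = (2 5 15 6 10 7)(8 12 14 17 9) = [0, 1, 5, 3, 4, 15, 10, 2, 12, 8, 7, 11, 14, 13, 17, 6, 16, 9]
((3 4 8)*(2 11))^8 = (11)(3 8 4)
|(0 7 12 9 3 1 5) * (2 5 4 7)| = |(0 2 5)(1 4 7 12 9 3)| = 6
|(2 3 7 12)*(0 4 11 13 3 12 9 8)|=|(0 4 11 13 3 7 9 8)(2 12)|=8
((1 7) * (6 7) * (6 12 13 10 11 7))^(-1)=((1 12 13 10 11 7))^(-1)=(1 7 11 10 13 12)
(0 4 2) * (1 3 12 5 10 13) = (0 4 2)(1 3 12 5 10 13) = [4, 3, 0, 12, 2, 10, 6, 7, 8, 9, 13, 11, 5, 1]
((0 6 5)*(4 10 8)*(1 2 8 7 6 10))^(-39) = (0 10 7 6 5)(1 2 8 4)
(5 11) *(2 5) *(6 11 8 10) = (2 5 8 10 6 11) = [0, 1, 5, 3, 4, 8, 11, 7, 10, 9, 6, 2]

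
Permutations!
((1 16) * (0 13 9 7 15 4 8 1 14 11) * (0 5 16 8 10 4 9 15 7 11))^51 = ((0 13 15 9 11 5 16 14)(1 8)(4 10))^51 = (0 9 16 13 11 14 15 5)(1 8)(4 10)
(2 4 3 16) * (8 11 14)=(2 4 3 16)(8 11 14)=[0, 1, 4, 16, 3, 5, 6, 7, 11, 9, 10, 14, 12, 13, 8, 15, 2]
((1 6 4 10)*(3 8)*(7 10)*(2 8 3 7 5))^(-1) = ((1 6 4 5 2 8 7 10))^(-1) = (1 10 7 8 2 5 4 6)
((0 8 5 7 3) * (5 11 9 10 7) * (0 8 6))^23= (0 6)(3 7 10 9 11 8)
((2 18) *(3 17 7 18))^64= (2 18 7 17 3)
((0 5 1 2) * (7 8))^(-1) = ((0 5 1 2)(7 8))^(-1) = (0 2 1 5)(7 8)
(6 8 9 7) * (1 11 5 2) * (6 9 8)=(1 11 5 2)(7 9)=[0, 11, 1, 3, 4, 2, 6, 9, 8, 7, 10, 5]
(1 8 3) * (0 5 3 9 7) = (0 5 3 1 8 9 7) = [5, 8, 2, 1, 4, 3, 6, 0, 9, 7]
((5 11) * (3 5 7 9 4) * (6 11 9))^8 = (6 7 11) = ((3 5 9 4)(6 11 7))^8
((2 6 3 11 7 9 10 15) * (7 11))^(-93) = (2 10 7 6 15 9 3)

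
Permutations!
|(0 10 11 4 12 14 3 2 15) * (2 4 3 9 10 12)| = |(0 12 14 9 10 11 3 4 2 15)| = 10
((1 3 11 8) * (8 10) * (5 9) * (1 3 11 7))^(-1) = ((1 11 10 8 3 7)(5 9))^(-1) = (1 7 3 8 10 11)(5 9)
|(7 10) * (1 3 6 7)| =5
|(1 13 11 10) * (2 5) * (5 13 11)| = 3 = |(1 11 10)(2 13 5)|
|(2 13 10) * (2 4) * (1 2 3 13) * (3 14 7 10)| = 4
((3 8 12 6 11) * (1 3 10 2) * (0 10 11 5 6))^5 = (0 8 1 10 12 3 2)(5 6)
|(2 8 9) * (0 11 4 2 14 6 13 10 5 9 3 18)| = 42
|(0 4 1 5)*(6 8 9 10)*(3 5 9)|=9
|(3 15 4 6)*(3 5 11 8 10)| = |(3 15 4 6 5 11 8 10)| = 8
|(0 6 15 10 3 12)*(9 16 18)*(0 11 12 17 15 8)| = 12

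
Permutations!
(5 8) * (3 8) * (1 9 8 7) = (1 9 8 5 3 7) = [0, 9, 2, 7, 4, 3, 6, 1, 5, 8]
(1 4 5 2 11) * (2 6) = (1 4 5 6 2 11) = [0, 4, 11, 3, 5, 6, 2, 7, 8, 9, 10, 1]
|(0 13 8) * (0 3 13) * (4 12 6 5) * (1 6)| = |(1 6 5 4 12)(3 13 8)| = 15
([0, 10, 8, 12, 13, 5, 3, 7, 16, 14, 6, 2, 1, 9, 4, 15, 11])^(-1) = [0, 12, 11, 6, 14, 5, 10, 7, 2, 13, 1, 16, 3, 4, 9, 15, 8]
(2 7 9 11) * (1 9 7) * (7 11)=[0, 9, 1, 3, 4, 5, 6, 11, 8, 7, 10, 2]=(1 9 7 11 2)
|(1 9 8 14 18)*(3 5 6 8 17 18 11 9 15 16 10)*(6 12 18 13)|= 56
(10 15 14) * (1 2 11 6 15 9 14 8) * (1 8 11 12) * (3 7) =(1 2 12)(3 7)(6 15 11)(9 14 10) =[0, 2, 12, 7, 4, 5, 15, 3, 8, 14, 9, 6, 1, 13, 10, 11]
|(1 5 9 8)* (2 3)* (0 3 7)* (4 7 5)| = 9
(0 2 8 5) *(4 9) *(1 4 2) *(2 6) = (0 1 4 9 6 2 8 5) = [1, 4, 8, 3, 9, 0, 2, 7, 5, 6]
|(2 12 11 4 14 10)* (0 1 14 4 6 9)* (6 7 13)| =11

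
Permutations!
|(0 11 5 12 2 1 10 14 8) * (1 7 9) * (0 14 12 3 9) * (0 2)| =|(0 11 5 3 9 1 10 12)(2 7)(8 14)| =8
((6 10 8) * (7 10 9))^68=(6 10 9 8 7)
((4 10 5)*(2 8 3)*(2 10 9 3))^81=(2 8)(3 10 5 4 9)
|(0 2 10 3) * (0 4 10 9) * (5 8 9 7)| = 6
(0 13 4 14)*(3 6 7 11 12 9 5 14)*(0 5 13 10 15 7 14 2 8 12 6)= [10, 1, 8, 0, 3, 2, 14, 11, 12, 13, 15, 6, 9, 4, 5, 7]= (0 10 15 7 11 6 14 5 2 8 12 9 13 4 3)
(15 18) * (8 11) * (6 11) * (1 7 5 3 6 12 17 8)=[0, 7, 2, 6, 4, 3, 11, 5, 12, 9, 10, 1, 17, 13, 14, 18, 16, 8, 15]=(1 7 5 3 6 11)(8 12 17)(15 18)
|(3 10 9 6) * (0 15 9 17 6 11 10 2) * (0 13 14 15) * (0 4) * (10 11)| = 18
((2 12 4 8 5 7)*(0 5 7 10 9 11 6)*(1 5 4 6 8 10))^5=(0 8)(1 5)(2 10)(4 7)(6 11)(9 12)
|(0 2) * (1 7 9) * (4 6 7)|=10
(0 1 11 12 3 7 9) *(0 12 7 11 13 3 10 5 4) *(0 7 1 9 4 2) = (0 9 12 10 5 2)(1 13 3 11)(4 7) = [9, 13, 0, 11, 7, 2, 6, 4, 8, 12, 5, 1, 10, 3]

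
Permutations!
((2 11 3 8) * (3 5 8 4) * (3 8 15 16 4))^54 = ((2 11 5 15 16 4 8))^54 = (2 4 15 11 8 16 5)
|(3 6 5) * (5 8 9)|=5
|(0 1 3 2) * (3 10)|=5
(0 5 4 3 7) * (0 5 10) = (0 10)(3 7 5 4) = [10, 1, 2, 7, 3, 4, 6, 5, 8, 9, 0]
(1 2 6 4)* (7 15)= (1 2 6 4)(7 15)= [0, 2, 6, 3, 1, 5, 4, 15, 8, 9, 10, 11, 12, 13, 14, 7]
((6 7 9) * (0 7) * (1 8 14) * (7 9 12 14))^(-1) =(0 6 9)(1 14 12 7 8)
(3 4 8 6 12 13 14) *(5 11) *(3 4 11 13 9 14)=(3 11 5 13)(4 8 6 12 9 14)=[0, 1, 2, 11, 8, 13, 12, 7, 6, 14, 10, 5, 9, 3, 4]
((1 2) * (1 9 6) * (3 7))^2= (1 9)(2 6)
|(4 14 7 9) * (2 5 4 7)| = 4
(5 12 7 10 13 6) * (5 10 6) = (5 12 7 6 10 13) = [0, 1, 2, 3, 4, 12, 10, 6, 8, 9, 13, 11, 7, 5]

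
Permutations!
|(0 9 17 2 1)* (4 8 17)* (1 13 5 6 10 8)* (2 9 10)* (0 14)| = 8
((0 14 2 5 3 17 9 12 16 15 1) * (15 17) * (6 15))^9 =(0 14 2 5 3 6 15 1)(9 12 16 17) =((0 14 2 5 3 6 15 1)(9 12 16 17))^9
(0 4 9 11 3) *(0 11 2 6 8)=[4, 1, 6, 11, 9, 5, 8, 7, 0, 2, 10, 3]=(0 4 9 2 6 8)(3 11)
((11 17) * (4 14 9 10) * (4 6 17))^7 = (17)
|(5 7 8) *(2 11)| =|(2 11)(5 7 8)| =6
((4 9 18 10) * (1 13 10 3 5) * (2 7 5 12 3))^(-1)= (1 5 7 2 18 9 4 10 13)(3 12)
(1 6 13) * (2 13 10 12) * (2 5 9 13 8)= [0, 6, 8, 3, 4, 9, 10, 7, 2, 13, 12, 11, 5, 1]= (1 6 10 12 5 9 13)(2 8)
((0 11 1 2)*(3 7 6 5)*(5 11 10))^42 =(0 11 3)(1 7 10)(2 6 5)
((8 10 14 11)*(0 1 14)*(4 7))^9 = (0 11)(1 8)(4 7)(10 14)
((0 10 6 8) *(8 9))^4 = ((0 10 6 9 8))^4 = (0 8 9 6 10)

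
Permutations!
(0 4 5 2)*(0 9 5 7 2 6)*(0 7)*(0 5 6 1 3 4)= [0, 3, 9, 4, 5, 1, 7, 2, 8, 6]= (1 3 4 5)(2 9 6 7)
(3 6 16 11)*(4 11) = (3 6 16 4 11) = [0, 1, 2, 6, 11, 5, 16, 7, 8, 9, 10, 3, 12, 13, 14, 15, 4]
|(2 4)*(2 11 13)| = |(2 4 11 13)| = 4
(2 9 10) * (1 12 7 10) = [0, 12, 9, 3, 4, 5, 6, 10, 8, 1, 2, 11, 7] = (1 12 7 10 2 9)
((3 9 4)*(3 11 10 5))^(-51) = (3 11)(4 5)(9 10)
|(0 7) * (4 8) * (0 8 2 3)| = 6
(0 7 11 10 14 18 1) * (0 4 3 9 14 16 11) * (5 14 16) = (0 7)(1 4 3 9 16 11 10 5 14 18) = [7, 4, 2, 9, 3, 14, 6, 0, 8, 16, 5, 10, 12, 13, 18, 15, 11, 17, 1]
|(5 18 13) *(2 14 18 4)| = 6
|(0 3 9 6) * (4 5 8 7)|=4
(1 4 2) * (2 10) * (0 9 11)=[9, 4, 1, 3, 10, 5, 6, 7, 8, 11, 2, 0]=(0 9 11)(1 4 10 2)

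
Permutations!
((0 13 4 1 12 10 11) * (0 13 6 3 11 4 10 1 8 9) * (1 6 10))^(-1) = (0 9 8 4 10)(1 13 11 3 6 12)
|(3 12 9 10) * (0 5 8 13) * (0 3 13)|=|(0 5 8)(3 12 9 10 13)|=15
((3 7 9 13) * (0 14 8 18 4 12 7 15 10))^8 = ((0 14 8 18 4 12 7 9 13 3 15 10))^8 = (0 13 4)(3 12 14)(7 8 15)(9 18 10)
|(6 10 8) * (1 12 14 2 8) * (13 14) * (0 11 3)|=|(0 11 3)(1 12 13 14 2 8 6 10)|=24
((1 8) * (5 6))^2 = ((1 8)(5 6))^2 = (8)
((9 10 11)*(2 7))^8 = ((2 7)(9 10 11))^8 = (9 11 10)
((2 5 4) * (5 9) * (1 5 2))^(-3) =(2 9)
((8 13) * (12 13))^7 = ((8 12 13))^7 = (8 12 13)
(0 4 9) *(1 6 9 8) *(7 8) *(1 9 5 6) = (0 4 7 8 9)(5 6) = [4, 1, 2, 3, 7, 6, 5, 8, 9, 0]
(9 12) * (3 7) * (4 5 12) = (3 7)(4 5 12 9) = [0, 1, 2, 7, 5, 12, 6, 3, 8, 4, 10, 11, 9]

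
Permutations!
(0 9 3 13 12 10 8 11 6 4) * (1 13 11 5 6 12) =[9, 13, 2, 11, 0, 6, 4, 7, 5, 3, 8, 12, 10, 1] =(0 9 3 11 12 10 8 5 6 4)(1 13)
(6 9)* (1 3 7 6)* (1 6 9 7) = [0, 3, 2, 1, 4, 5, 7, 9, 8, 6] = (1 3)(6 7 9)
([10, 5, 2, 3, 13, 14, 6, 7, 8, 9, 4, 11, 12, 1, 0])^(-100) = [5, 4, 2, 3, 0, 13, 6, 7, 8, 9, 14, 11, 12, 10, 1]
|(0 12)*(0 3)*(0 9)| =|(0 12 3 9)| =4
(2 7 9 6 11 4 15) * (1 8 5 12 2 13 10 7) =(1 8 5 12 2)(4 15 13 10 7 9 6 11) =[0, 8, 1, 3, 15, 12, 11, 9, 5, 6, 7, 4, 2, 10, 14, 13]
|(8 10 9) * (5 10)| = 4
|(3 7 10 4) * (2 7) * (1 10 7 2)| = 4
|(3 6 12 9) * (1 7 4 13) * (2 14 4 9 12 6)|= |(1 7 9 3 2 14 4 13)|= 8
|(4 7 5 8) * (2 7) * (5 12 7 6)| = 10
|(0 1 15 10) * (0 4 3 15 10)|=|(0 1 10 4 3 15)|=6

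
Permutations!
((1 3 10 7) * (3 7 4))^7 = (1 7)(3 10 4)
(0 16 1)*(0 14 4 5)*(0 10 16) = [0, 14, 2, 3, 5, 10, 6, 7, 8, 9, 16, 11, 12, 13, 4, 15, 1] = (1 14 4 5 10 16)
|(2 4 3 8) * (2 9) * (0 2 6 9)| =10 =|(0 2 4 3 8)(6 9)|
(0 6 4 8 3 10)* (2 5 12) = [6, 1, 5, 10, 8, 12, 4, 7, 3, 9, 0, 11, 2] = (0 6 4 8 3 10)(2 5 12)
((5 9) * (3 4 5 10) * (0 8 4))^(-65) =(0 10 5 8 3 9 4) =((0 8 4 5 9 10 3))^(-65)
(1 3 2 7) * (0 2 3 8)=(0 2 7 1 8)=[2, 8, 7, 3, 4, 5, 6, 1, 0]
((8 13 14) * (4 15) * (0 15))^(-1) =((0 15 4)(8 13 14))^(-1) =(0 4 15)(8 14 13)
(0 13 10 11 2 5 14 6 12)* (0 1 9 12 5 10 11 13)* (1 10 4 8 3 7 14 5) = (1 9 12 10 13 11 2 4 8 3 7 14 6) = [0, 9, 4, 7, 8, 5, 1, 14, 3, 12, 13, 2, 10, 11, 6]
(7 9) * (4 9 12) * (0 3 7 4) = (0 3 7 12)(4 9) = [3, 1, 2, 7, 9, 5, 6, 12, 8, 4, 10, 11, 0]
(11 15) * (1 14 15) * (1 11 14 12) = (1 12)(14 15) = [0, 12, 2, 3, 4, 5, 6, 7, 8, 9, 10, 11, 1, 13, 15, 14]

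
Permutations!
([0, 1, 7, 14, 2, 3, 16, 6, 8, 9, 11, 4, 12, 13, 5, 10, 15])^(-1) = (2 4 11 10 15 16 6 7)(3 5 14)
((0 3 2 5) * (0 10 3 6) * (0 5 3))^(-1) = ((0 6 5 10)(2 3))^(-1) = (0 10 5 6)(2 3)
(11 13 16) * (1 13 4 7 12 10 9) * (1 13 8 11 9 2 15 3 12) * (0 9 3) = [9, 8, 15, 12, 7, 5, 6, 1, 11, 13, 2, 4, 10, 16, 14, 0, 3] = (0 9 13 16 3 12 10 2 15)(1 8 11 4 7)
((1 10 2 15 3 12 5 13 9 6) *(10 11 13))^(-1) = (1 6 9 13 11)(2 10 5 12 3 15)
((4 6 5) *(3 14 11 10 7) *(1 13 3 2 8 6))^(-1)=(1 4 5 6 8 2 7 10 11 14 3 13)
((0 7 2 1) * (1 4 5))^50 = (0 2 5)(1 7 4)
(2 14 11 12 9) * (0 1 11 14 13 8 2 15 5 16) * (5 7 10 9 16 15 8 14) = (0 1 11 12 16)(2 13 14 5 15 7 10 9 8) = [1, 11, 13, 3, 4, 15, 6, 10, 2, 8, 9, 12, 16, 14, 5, 7, 0]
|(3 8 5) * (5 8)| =2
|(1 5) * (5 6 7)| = |(1 6 7 5)| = 4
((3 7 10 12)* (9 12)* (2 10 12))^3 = ((2 10 9)(3 7 12))^3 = (12)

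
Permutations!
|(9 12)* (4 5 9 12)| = |(12)(4 5 9)| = 3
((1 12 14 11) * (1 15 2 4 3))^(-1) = ((1 12 14 11 15 2 4 3))^(-1) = (1 3 4 2 15 11 14 12)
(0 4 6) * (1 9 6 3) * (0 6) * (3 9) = (0 4 9)(1 3) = [4, 3, 2, 1, 9, 5, 6, 7, 8, 0]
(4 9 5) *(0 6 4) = (0 6 4 9 5) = [6, 1, 2, 3, 9, 0, 4, 7, 8, 5]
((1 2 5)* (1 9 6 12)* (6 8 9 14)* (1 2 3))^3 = (1 3)(2 6 5 12 14)(8 9)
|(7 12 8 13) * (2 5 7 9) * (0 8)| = 8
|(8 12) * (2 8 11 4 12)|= |(2 8)(4 12 11)|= 6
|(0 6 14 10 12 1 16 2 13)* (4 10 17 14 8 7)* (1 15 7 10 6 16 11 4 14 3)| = |(0 16 2 13)(1 11 4 6 8 10 12 15 7 14 17 3)| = 12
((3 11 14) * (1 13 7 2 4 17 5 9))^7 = (1 9 5 17 4 2 7 13)(3 11 14)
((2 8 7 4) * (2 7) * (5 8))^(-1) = ((2 5 8)(4 7))^(-1) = (2 8 5)(4 7)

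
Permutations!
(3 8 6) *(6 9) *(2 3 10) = (2 3 8 9 6 10) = [0, 1, 3, 8, 4, 5, 10, 7, 9, 6, 2]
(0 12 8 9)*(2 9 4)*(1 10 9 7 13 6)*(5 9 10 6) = (0 12 8 4 2 7 13 5 9)(1 6) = [12, 6, 7, 3, 2, 9, 1, 13, 4, 0, 10, 11, 8, 5]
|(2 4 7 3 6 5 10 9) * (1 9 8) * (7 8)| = |(1 9 2 4 8)(3 6 5 10 7)| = 5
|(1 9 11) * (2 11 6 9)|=|(1 2 11)(6 9)|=6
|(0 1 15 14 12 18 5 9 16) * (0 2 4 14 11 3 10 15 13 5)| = |(0 1 13 5 9 16 2 4 14 12 18)(3 10 15 11)| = 44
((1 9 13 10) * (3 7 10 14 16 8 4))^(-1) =((1 9 13 14 16 8 4 3 7 10))^(-1) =(1 10 7 3 4 8 16 14 13 9)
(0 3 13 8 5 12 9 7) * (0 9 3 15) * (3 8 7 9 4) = (0 15)(3 13 7 4)(5 12 8) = [15, 1, 2, 13, 3, 12, 6, 4, 5, 9, 10, 11, 8, 7, 14, 0]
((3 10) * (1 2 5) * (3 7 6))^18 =((1 2 5)(3 10 7 6))^18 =(3 7)(6 10)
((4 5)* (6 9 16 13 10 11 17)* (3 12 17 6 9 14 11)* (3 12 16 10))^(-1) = ((3 16 13)(4 5)(6 14 11)(9 10 12 17))^(-1) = (3 13 16)(4 5)(6 11 14)(9 17 12 10)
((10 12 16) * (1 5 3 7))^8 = (10 16 12)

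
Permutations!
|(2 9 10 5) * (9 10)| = |(2 10 5)| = 3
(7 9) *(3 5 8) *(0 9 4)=(0 9 7 4)(3 5 8)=[9, 1, 2, 5, 0, 8, 6, 4, 3, 7]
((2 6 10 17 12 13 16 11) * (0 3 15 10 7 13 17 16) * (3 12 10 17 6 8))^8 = (17)(0 7 12 13 6)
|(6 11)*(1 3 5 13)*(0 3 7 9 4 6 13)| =21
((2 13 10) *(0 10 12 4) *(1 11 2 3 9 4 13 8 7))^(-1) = ((0 10 3 9 4)(1 11 2 8 7)(12 13))^(-1) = (0 4 9 3 10)(1 7 8 2 11)(12 13)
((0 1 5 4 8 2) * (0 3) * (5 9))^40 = ((0 1 9 5 4 8 2 3))^40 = (9)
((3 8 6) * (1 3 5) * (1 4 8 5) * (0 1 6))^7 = (0 1 3 5 4 8)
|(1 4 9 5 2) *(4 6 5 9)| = |(9)(1 6 5 2)| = 4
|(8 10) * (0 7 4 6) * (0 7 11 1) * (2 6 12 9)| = |(0 11 1)(2 6 7 4 12 9)(8 10)| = 6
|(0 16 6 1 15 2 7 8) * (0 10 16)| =8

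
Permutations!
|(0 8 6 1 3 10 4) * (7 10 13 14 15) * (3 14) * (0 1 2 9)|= 30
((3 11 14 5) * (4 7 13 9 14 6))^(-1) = ((3 11 6 4 7 13 9 14 5))^(-1) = (3 5 14 9 13 7 4 6 11)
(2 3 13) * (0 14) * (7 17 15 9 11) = (0 14)(2 3 13)(7 17 15 9 11) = [14, 1, 3, 13, 4, 5, 6, 17, 8, 11, 10, 7, 12, 2, 0, 9, 16, 15]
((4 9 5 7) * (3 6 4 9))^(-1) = ((3 6 4)(5 7 9))^(-1) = (3 4 6)(5 9 7)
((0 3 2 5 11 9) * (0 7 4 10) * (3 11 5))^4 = ((0 11 9 7 4 10)(2 3))^4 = (0 4 9)(7 11 10)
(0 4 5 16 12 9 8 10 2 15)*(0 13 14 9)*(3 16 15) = (0 4 5 15 13 14 9 8 10 2 3 16 12) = [4, 1, 3, 16, 5, 15, 6, 7, 10, 8, 2, 11, 0, 14, 9, 13, 12]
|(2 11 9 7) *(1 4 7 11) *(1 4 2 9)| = |(1 2 4 7 9 11)| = 6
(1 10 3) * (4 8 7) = [0, 10, 2, 1, 8, 5, 6, 4, 7, 9, 3] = (1 10 3)(4 8 7)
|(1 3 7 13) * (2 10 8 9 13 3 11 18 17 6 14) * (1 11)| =|(2 10 8 9 13 11 18 17 6 14)(3 7)| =10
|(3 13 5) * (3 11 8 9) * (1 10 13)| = 8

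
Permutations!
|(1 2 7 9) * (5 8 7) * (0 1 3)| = 8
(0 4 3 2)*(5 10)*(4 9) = (0 9 4 3 2)(5 10) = [9, 1, 0, 2, 3, 10, 6, 7, 8, 4, 5]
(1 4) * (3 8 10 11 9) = [0, 4, 2, 8, 1, 5, 6, 7, 10, 3, 11, 9] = (1 4)(3 8 10 11 9)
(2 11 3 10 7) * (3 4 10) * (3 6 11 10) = (2 10 7)(3 6 11 4) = [0, 1, 10, 6, 3, 5, 11, 2, 8, 9, 7, 4]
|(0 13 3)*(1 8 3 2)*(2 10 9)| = |(0 13 10 9 2 1 8 3)| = 8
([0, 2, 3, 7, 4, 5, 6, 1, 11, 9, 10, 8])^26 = (11)(1 3)(2 7)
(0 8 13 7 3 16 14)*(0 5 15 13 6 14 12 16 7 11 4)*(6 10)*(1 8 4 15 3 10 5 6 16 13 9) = (0 4)(1 8 5 3 7 10 16 12 13 11 15 9)(6 14) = [4, 8, 2, 7, 0, 3, 14, 10, 5, 1, 16, 15, 13, 11, 6, 9, 12]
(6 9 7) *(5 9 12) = [0, 1, 2, 3, 4, 9, 12, 6, 8, 7, 10, 11, 5] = (5 9 7 6 12)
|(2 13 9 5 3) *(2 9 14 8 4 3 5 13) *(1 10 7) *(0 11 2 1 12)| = 42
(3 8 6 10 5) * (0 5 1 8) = [5, 8, 2, 0, 4, 3, 10, 7, 6, 9, 1] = (0 5 3)(1 8 6 10)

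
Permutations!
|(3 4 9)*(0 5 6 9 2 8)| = |(0 5 6 9 3 4 2 8)| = 8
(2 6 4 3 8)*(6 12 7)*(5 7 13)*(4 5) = (2 12 13 4 3 8)(5 7 6) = [0, 1, 12, 8, 3, 7, 5, 6, 2, 9, 10, 11, 13, 4]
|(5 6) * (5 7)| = |(5 6 7)| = 3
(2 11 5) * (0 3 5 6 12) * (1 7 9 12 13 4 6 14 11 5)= (0 3 1 7 9 12)(2 5)(4 6 13)(11 14)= [3, 7, 5, 1, 6, 2, 13, 9, 8, 12, 10, 14, 0, 4, 11]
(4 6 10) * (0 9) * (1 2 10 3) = [9, 2, 10, 1, 6, 5, 3, 7, 8, 0, 4] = (0 9)(1 2 10 4 6 3)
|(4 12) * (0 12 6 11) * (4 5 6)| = 5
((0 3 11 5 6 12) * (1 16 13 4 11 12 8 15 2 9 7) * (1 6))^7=(0 3 12)(1 16 13 4 11 5)(2 9 7 6 8 15)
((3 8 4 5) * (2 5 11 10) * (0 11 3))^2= ((0 11 10 2 5)(3 8 4))^2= (0 10 5 11 2)(3 4 8)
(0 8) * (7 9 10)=(0 8)(7 9 10)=[8, 1, 2, 3, 4, 5, 6, 9, 0, 10, 7]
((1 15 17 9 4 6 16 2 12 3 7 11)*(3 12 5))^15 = (1 9 16 3)(2 7 15 4)(5 11 17 6)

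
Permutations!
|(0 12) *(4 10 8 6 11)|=|(0 12)(4 10 8 6 11)|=10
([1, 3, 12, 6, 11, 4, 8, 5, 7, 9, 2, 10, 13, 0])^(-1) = [13, 0, 10, 1, 5, 7, 3, 8, 6, 9, 11, 4, 2, 12]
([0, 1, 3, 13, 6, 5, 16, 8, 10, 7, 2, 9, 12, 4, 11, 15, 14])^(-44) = [0, 1, 6, 16, 11, 5, 9, 3, 13, 2, 4, 10, 12, 14, 8, 15, 7]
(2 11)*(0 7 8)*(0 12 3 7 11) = (0 11 2)(3 7 8 12) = [11, 1, 0, 7, 4, 5, 6, 8, 12, 9, 10, 2, 3]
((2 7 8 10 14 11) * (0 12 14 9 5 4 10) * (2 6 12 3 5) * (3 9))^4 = (14)(0 8 7 2 9)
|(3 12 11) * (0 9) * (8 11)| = |(0 9)(3 12 8 11)| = 4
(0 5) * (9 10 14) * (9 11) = (0 5)(9 10 14 11) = [5, 1, 2, 3, 4, 0, 6, 7, 8, 10, 14, 9, 12, 13, 11]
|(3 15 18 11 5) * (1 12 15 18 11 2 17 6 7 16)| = |(1 12 15 11 5 3 18 2 17 6 7 16)| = 12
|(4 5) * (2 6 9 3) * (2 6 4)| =|(2 4 5)(3 6 9)| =3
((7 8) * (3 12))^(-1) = ((3 12)(7 8))^(-1) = (3 12)(7 8)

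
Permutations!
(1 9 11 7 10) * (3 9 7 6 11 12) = (1 7 10)(3 9 12)(6 11) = [0, 7, 2, 9, 4, 5, 11, 10, 8, 12, 1, 6, 3]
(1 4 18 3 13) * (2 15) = [0, 4, 15, 13, 18, 5, 6, 7, 8, 9, 10, 11, 12, 1, 14, 2, 16, 17, 3] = (1 4 18 3 13)(2 15)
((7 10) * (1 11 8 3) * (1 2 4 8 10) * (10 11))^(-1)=((11)(1 10 7)(2 4 8 3))^(-1)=(11)(1 7 10)(2 3 8 4)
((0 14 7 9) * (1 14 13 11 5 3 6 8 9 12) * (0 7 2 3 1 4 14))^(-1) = ((0 13 11 5 1)(2 3 6 8 9 7 12 4 14))^(-1) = (0 1 5 11 13)(2 14 4 12 7 9 8 6 3)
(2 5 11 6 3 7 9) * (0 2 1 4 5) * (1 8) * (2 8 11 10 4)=[8, 2, 0, 7, 5, 10, 3, 9, 1, 11, 4, 6]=(0 8 1 2)(3 7 9 11 6)(4 5 10)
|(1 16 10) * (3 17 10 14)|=6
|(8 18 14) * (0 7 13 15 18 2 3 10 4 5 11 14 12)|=24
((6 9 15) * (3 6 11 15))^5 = ((3 6 9)(11 15))^5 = (3 9 6)(11 15)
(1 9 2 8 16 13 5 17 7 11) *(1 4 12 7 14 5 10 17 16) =[0, 9, 8, 3, 12, 16, 6, 11, 1, 2, 17, 4, 7, 10, 5, 15, 13, 14] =(1 9 2 8)(4 12 7 11)(5 16 13 10 17 14)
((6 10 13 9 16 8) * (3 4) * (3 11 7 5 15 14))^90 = ((3 4 11 7 5 15 14)(6 10 13 9 16 8))^90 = (16)(3 14 15 5 7 11 4)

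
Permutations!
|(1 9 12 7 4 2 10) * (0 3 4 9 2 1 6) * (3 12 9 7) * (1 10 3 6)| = 15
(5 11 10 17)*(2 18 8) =[0, 1, 18, 3, 4, 11, 6, 7, 2, 9, 17, 10, 12, 13, 14, 15, 16, 5, 8] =(2 18 8)(5 11 10 17)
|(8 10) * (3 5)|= |(3 5)(8 10)|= 2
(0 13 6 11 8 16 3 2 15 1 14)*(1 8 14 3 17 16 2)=[13, 3, 15, 1, 4, 5, 11, 7, 2, 9, 10, 14, 12, 6, 0, 8, 17, 16]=(0 13 6 11 14)(1 3)(2 15 8)(16 17)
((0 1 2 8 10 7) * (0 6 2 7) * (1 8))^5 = ((0 8 10)(1 7 6 2))^5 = (0 10 8)(1 7 6 2)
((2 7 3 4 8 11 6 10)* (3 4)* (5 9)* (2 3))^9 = (2 7 4 8 11 6 10 3)(5 9)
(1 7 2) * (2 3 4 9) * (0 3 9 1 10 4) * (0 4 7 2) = (0 3 4 1 2 10 7 9) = [3, 2, 10, 4, 1, 5, 6, 9, 8, 0, 7]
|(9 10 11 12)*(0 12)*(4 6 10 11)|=|(0 12 9 11)(4 6 10)|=12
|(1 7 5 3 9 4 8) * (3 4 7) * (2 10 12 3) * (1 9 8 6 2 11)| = 10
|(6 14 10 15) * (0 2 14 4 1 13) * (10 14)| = 8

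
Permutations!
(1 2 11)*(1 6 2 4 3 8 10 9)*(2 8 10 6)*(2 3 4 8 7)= (1 8 6 7 2 11 3 10 9)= [0, 8, 11, 10, 4, 5, 7, 2, 6, 1, 9, 3]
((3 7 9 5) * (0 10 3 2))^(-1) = ((0 10 3 7 9 5 2))^(-1) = (0 2 5 9 7 3 10)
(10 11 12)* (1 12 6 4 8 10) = (1 12)(4 8 10 11 6) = [0, 12, 2, 3, 8, 5, 4, 7, 10, 9, 11, 6, 1]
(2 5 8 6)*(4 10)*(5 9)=(2 9 5 8 6)(4 10)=[0, 1, 9, 3, 10, 8, 2, 7, 6, 5, 4]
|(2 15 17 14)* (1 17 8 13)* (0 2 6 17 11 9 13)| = |(0 2 15 8)(1 11 9 13)(6 17 14)| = 12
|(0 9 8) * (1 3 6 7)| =|(0 9 8)(1 3 6 7)| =12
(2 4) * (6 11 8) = [0, 1, 4, 3, 2, 5, 11, 7, 6, 9, 10, 8] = (2 4)(6 11 8)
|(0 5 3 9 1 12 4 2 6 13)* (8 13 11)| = 12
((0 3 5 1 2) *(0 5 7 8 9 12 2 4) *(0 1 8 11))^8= (2 9 5 12 8)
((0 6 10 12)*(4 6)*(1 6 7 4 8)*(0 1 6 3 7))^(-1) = ((0 8 6 10 12 1 3 7 4))^(-1) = (0 4 7 3 1 12 10 6 8)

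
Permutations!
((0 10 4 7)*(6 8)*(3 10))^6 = ((0 3 10 4 7)(6 8))^6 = (0 3 10 4 7)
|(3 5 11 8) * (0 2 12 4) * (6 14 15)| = |(0 2 12 4)(3 5 11 8)(6 14 15)| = 12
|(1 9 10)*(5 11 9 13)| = |(1 13 5 11 9 10)| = 6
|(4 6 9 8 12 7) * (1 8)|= |(1 8 12 7 4 6 9)|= 7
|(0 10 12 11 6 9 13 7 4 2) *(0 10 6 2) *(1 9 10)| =|(0 6 10 12 11 2 1 9 13 7 4)| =11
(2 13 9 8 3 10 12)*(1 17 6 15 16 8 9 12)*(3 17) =(1 3 10)(2 13 12)(6 15 16 8 17) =[0, 3, 13, 10, 4, 5, 15, 7, 17, 9, 1, 11, 2, 12, 14, 16, 8, 6]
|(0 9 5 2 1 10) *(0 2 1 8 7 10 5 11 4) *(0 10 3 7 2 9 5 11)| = |(0 5 1 11 4 10 9)(2 8)(3 7)| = 14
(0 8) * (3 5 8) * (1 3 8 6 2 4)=(0 8)(1 3 5 6 2 4)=[8, 3, 4, 5, 1, 6, 2, 7, 0]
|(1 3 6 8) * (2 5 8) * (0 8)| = |(0 8 1 3 6 2 5)| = 7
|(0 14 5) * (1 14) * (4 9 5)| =|(0 1 14 4 9 5)| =6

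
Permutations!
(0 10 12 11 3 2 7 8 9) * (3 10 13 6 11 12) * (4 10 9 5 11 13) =(0 4 10 3 2 7 8 5 11 9)(6 13) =[4, 1, 7, 2, 10, 11, 13, 8, 5, 0, 3, 9, 12, 6]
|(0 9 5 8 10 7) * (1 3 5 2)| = 9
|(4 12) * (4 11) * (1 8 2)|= 3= |(1 8 2)(4 12 11)|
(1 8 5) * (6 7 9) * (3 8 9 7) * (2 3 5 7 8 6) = (1 9 2 3 6 5)(7 8) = [0, 9, 3, 6, 4, 1, 5, 8, 7, 2]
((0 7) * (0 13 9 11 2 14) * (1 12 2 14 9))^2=(0 13 12 9 14 7 1 2 11)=((0 7 13 1 12 2 9 11 14))^2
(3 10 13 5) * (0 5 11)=(0 5 3 10 13 11)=[5, 1, 2, 10, 4, 3, 6, 7, 8, 9, 13, 0, 12, 11]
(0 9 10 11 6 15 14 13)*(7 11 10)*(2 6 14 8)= (0 9 7 11 14 13)(2 6 15 8)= [9, 1, 6, 3, 4, 5, 15, 11, 2, 7, 10, 14, 12, 0, 13, 8]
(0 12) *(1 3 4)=[12, 3, 2, 4, 1, 5, 6, 7, 8, 9, 10, 11, 0]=(0 12)(1 3 4)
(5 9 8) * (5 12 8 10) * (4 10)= (4 10 5 9)(8 12)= [0, 1, 2, 3, 10, 9, 6, 7, 12, 4, 5, 11, 8]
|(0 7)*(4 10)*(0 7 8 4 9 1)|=|(0 8 4 10 9 1)|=6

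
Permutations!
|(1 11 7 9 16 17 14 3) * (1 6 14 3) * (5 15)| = 18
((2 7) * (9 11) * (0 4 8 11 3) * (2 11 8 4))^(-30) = ((0 2 7 11 9 3))^(-30) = (11)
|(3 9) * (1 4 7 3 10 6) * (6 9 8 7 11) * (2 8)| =|(1 4 11 6)(2 8 7 3)(9 10)| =4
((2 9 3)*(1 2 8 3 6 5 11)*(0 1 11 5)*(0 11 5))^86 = (0 2 6 5 1 9 11)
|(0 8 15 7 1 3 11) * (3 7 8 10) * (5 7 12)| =4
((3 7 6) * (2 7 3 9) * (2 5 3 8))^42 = (9)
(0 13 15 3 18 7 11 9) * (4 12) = (0 13 15 3 18 7 11 9)(4 12) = [13, 1, 2, 18, 12, 5, 6, 11, 8, 0, 10, 9, 4, 15, 14, 3, 16, 17, 7]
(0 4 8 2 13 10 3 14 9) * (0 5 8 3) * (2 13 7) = (0 4 3 14 9 5 8 13 10)(2 7) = [4, 1, 7, 14, 3, 8, 6, 2, 13, 5, 0, 11, 12, 10, 9]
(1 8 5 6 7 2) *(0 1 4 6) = (0 1 8 5)(2 4 6 7) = [1, 8, 4, 3, 6, 0, 7, 2, 5]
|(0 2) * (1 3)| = 2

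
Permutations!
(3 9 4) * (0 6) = [6, 1, 2, 9, 3, 5, 0, 7, 8, 4] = (0 6)(3 9 4)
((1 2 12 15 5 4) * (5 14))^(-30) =(1 5 15 2 4 14 12)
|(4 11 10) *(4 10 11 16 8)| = |(4 16 8)| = 3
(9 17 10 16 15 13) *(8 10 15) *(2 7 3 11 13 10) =[0, 1, 7, 11, 4, 5, 6, 3, 2, 17, 16, 13, 12, 9, 14, 10, 8, 15] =(2 7 3 11 13 9 17 15 10 16 8)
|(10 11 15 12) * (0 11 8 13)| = |(0 11 15 12 10 8 13)| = 7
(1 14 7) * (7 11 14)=(1 7)(11 14)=[0, 7, 2, 3, 4, 5, 6, 1, 8, 9, 10, 14, 12, 13, 11]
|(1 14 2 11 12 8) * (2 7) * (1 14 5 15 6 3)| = |(1 5 15 6 3)(2 11 12 8 14 7)| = 30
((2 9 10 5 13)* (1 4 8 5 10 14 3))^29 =(1 8 13 9 3 4 5 2 14)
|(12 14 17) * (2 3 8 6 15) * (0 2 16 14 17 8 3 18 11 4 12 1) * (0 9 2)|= 40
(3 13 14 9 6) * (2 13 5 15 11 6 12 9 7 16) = (2 13 14 7 16)(3 5 15 11 6)(9 12) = [0, 1, 13, 5, 4, 15, 3, 16, 8, 12, 10, 6, 9, 14, 7, 11, 2]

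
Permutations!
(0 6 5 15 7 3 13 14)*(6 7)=(0 7 3 13 14)(5 15 6)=[7, 1, 2, 13, 4, 15, 5, 3, 8, 9, 10, 11, 12, 14, 0, 6]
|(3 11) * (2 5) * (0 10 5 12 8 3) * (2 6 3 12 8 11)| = |(0 10 5 6 3 2 8 12 11)| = 9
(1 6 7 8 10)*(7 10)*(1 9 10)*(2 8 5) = (1 6)(2 8 7 5)(9 10) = [0, 6, 8, 3, 4, 2, 1, 5, 7, 10, 9]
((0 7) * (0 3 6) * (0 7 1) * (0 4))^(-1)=(0 4 1)(3 7 6)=((0 1 4)(3 6 7))^(-1)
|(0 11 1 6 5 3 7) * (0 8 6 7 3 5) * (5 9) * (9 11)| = 8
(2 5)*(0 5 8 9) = (0 5 2 8 9) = [5, 1, 8, 3, 4, 2, 6, 7, 9, 0]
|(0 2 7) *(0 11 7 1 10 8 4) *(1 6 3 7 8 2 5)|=11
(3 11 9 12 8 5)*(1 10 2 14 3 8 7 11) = [0, 10, 14, 1, 4, 8, 6, 11, 5, 12, 2, 9, 7, 13, 3] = (1 10 2 14 3)(5 8)(7 11 9 12)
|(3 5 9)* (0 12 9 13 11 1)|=|(0 12 9 3 5 13 11 1)|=8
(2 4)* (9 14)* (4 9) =(2 9 14 4) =[0, 1, 9, 3, 2, 5, 6, 7, 8, 14, 10, 11, 12, 13, 4]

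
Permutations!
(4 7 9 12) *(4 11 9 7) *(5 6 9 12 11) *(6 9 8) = [0, 1, 2, 3, 4, 9, 8, 7, 6, 11, 10, 12, 5] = (5 9 11 12)(6 8)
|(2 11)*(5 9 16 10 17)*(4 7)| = 10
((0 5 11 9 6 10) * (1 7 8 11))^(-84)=(0 9 7)(1 10 11)(5 6 8)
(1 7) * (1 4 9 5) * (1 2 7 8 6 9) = (1 8 6 9 5 2 7 4) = [0, 8, 7, 3, 1, 2, 9, 4, 6, 5]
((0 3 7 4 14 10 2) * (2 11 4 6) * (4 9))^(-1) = ((0 3 7 6 2)(4 14 10 11 9))^(-1) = (0 2 6 7 3)(4 9 11 10 14)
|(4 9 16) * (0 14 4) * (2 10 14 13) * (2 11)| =9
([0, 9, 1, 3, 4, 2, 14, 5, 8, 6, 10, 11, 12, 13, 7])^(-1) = (1 2 5 7 14 6 9)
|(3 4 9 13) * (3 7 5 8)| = 7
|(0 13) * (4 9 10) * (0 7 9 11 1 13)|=7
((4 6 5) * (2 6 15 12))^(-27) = (2 4)(5 12)(6 15)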